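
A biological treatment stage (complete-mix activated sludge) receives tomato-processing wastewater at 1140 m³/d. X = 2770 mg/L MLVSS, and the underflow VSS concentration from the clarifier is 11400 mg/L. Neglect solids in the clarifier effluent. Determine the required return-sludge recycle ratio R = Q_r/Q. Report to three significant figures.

R ≈ 0.321

Mass balance around the secondary clarifier (neglecting effluent solids): R = X / (X_r − X) = 2770 / (11400 − 2770) = 0.3210.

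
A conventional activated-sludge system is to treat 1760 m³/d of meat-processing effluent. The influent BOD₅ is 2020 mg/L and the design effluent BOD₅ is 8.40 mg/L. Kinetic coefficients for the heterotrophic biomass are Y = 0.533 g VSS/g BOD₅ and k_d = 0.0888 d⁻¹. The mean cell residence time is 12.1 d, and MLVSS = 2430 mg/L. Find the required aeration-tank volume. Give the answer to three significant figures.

From the SRT design equation V = Y Q (S₀−S) θ_c / [X (1 + k_d θ_c)] = 0.533 × 1760 × (2020 − 8.40) × 12.1 / [2430 × (1 + 0.0888 × 12.1)] = 2.28×10^7 / 5041 = 4530 m³.

V ≈ 4530 m³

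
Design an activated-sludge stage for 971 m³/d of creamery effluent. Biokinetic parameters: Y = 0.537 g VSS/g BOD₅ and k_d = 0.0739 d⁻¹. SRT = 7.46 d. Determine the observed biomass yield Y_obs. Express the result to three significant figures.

The observed yield is Y_obs = Y/(1 + k_d·θ_c) = 0.537 / (1 + 0.0739 × 7.46) = 0.537 / 1.551 = 0.3462 g VSS per g BOD₅ removed.

Y_obs ≈ 0.346 g VSS/g BOD₅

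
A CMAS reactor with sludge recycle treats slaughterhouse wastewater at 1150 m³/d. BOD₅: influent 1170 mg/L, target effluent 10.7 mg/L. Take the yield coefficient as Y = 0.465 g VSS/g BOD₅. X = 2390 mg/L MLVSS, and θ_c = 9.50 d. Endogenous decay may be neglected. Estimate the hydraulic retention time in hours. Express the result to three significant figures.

τ ≈ 51.4 h

Biomass mass balance (decay neglected): V·X = Y·Q·(S₀ − S)·θ_c, so V = 0.465 × 1150 × (1170 − 10.7) × 9.50 / 2390 = 2464 m³.
HRT = V/Q = 2464 m³ / 1150 m³·d⁻¹ = 2.143 d × 24 = 51.43 h.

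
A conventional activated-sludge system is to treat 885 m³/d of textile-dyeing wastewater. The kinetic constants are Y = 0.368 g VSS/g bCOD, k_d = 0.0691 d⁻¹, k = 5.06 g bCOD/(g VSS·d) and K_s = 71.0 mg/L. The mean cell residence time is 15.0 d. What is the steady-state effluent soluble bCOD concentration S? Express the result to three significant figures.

S ≈ 5.58 mg/L

From the Monod/SRT balance for a CMAS, S = K_s·(1+k_d θ_c)/[θ_c·(Y k − k_d) − 1] = 71.0 × (1 + 0.0691 × 15.0) / [15.0 × (0.368 × 5.06 − 0.0691) − 1] = 144.6 / 25.89 = 5.584 mg/L.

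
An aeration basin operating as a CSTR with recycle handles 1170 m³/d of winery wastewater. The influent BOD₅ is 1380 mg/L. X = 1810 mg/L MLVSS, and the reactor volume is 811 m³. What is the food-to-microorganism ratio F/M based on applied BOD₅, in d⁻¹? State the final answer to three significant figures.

F/M = applied load / biomass = Q·S₀/(V·X) = 1170 × 1380 / (811.0 × 1810) = 1.100 d⁻¹.

F/M ≈ 1.10 d⁻¹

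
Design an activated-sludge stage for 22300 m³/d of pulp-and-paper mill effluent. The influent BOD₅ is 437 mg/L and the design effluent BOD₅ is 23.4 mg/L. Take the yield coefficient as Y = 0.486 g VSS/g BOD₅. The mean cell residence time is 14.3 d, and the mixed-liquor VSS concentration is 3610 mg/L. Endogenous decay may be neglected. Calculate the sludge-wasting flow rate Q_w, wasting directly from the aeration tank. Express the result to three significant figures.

With k_d = 0 the design equation reduces to V = Y Q (S₀−S) θ_c / X = 0.486 × 22300 × (437 − 23.4) × 14.3 / 3610 = 17756 m³.
For wasting at MLVSS concentration, Q_w = V/θ_c = 17756/14.3 = 1242 m³/d.

Q_w ≈ 1240 m³/d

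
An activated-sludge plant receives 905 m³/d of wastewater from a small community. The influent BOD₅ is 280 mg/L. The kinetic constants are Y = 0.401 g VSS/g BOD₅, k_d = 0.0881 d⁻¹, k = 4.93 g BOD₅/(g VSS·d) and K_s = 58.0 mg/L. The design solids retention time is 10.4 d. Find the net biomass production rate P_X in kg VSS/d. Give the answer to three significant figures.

For a completely mixed reactor with recycle the Lawrence–McCarty relation gives S = K_s·(1 + k_d·θ_c) / [θ_c·(Y·k − k_d) − 1] = 58.0 × (1 + 0.0881 × 10.4) / [10.4 × (0.401 × 4.93 − 0.0881) − 1] = 111.1 / 18.64 = 5.961 mg/L.
Y_obs = Y / (1 + k_d θ_c) = 0.401 / (1 + 0.0881 × 10.4) = 0.401 / 1.916 = 0.2093.
ΔS = 280 − 5.96 = 274.0 mg/L, so the substrate removal rate is 905 × 274.0/1000 = 248.0 kg BOD₅/d.
Net biomass production P_X = Y_obs × Q·(S₀ − S) = 0.2093 × 248.0 = 51.90 kg VSS/d.

P_X ≈ 51.9 kg VSS/d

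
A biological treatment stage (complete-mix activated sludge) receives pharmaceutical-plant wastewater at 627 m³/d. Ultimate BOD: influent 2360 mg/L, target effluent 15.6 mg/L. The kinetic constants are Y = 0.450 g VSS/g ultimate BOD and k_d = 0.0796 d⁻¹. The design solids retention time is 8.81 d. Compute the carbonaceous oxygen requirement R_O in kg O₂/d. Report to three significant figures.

R_O ≈ 918 kg O₂/d

Observed yield with endogenous decay: Y_obs = Y / (1 + k_d·θ_c) = 0.450 / (1 + 0.0796 × 8.81) = 0.450 / 1.701 = 0.2645 g VSS/g ultimate BOD.
ΔS = 2360 − 15.6 = 2344 mg/L, so the substrate removal rate is 627 × 2344/1000 = 1470 kg ultimate BOD/d.
Net sludge production P_X = 0.2645 × 1470 = 388.8 kg VSS/d.
R_O = Q·(S₀ − S) − 1.42·P_X = 1470 − 1.42 × 388.8 = 917.8 kg O₂/d.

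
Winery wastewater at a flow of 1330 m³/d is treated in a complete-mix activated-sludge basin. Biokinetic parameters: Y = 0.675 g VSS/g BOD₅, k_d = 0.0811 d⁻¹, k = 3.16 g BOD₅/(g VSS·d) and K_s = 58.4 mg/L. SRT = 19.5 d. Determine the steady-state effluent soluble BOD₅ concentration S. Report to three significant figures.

S ≈ 3.86 mg/L

For a completely mixed reactor with recycle the Lawrence–McCarty relation gives S = K_s·(1 + k_d·θ_c) / [θ_c·(Y·k − k_d) − 1] = 58.4 × (1 + 0.0811 × 19.5) / [19.5 × (0.675 × 3.16 − 0.0811) − 1] = 150.8 / 39.01 = 3.864 mg/L.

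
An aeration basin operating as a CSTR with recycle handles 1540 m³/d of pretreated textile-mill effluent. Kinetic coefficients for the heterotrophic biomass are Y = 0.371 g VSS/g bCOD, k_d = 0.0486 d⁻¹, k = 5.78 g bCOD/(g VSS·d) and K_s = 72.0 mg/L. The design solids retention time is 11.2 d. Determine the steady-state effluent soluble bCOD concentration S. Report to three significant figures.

For a completely mixed reactor with recycle the Lawrence–McCarty relation gives S = K_s·(1 + k_d·θ_c) / [θ_c·(Y·k − k_d) − 1] = 72.0 × (1 + 0.0486 × 11.2) / [11.2 × (0.371 × 5.78 − 0.0486) − 1] = 111.2 / 22.47 = 4.948 mg/L.

S ≈ 4.95 mg/L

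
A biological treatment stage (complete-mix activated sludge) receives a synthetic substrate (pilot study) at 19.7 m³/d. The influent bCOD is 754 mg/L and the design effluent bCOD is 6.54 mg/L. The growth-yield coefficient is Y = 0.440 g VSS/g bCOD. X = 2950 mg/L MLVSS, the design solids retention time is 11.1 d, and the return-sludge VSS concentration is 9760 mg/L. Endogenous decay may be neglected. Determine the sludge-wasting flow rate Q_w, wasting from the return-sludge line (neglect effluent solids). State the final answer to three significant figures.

With k_d = 0 the design equation reduces to V = Y Q (S₀−S) θ_c / X = 0.440 × 19.7 × (754 − 6.54) × 11.1 / 2950 = 24.38 m³.
Q_w = (V·X)/(θ_c X_r) = 24.38 × 2950 / (11.1 × 9760) = 0.6638 m³/d.

Q_w ≈ 0.664 m³/d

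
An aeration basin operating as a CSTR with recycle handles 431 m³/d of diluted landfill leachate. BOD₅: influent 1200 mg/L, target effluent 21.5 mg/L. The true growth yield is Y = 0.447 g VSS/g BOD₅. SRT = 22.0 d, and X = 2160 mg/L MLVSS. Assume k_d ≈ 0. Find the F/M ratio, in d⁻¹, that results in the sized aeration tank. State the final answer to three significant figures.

F/M ≈ 0.104 d⁻¹

V·X = Y·Q·ΔS·θ_c gives V = 0.447 × 431 × (1200 − 21.5) × 22.0 / 2160 = 2313 m³.
F/M = Q·S₀ / (V·X) = 431 × 1200 / (2313 × 2160) = 0.1035 g BOD₅·(g VSS·d)⁻¹.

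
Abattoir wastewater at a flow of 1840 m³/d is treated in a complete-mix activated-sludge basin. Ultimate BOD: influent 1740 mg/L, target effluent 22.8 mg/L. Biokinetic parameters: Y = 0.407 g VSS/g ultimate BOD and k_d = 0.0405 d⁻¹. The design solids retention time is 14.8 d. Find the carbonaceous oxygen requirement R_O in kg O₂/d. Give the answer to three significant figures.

Observed yield with endogenous decay: Y_obs = Y / (1 + k_d·θ_c) = 0.407 / (1 + 0.0405 × 14.8) = 0.407 / 1.599 = 0.2545 g VSS/g ultimate BOD.
Mass of ultimate BOD removed per day: Q(S₀ − S) = 1840 × 1717 g/m³ = 3160 kg/d.
Net sludge production P_X = 0.2545 × 3160 = 804.0 kg VSS/d.
Carbonaceous O₂ demand = substrate oxidised − cell-mass equivalent = 3160 − 1.42 × 804.0 = 2018 kg O₂/d.

R_O ≈ 2020 kg O₂/d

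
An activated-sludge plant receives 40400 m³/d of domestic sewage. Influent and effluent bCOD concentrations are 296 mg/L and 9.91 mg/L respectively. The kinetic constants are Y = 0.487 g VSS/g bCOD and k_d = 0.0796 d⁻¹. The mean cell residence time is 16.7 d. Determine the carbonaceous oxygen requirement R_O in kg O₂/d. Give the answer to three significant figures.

Observed yield with endogenous decay: Y_obs = Y / (1 + k_d·θ_c) = 0.487 / (1 + 0.0796 × 16.7) = 0.487 / 2.329 = 0.2091 g VSS/g bCOD.
Mass of bCOD removed per day: Q(S₀ − S) = 40400 × 286.1 g/m³ = 11558 kg/d.
P_X = Y_obs·Q·(S₀ − S) = 0.2091 × 11558 = 2416 kg VSS/d.
R_O = Q·ΔS − 1.42 P_X = 11558 − 3431 = 8127 kg O₂/d.

R_O ≈ 8130 kg O₂/d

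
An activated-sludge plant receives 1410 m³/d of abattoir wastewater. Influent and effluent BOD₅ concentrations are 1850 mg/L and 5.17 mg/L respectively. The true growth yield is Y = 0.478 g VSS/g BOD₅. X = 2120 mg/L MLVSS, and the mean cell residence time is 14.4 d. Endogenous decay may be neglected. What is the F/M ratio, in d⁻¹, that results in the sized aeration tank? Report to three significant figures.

With k_d = 0 the design equation reduces to V = Y Q (S₀−S) θ_c / X = 0.478 × 1410 × (1850 − 5.17) × 14.4 / 2120 = 8446 m³.
F/M = applied load / biomass = Q·S₀/(V·X) = 1410 × 1850 / (8446 × 2120) = 0.1457 d⁻¹.

F/M ≈ 0.146 d⁻¹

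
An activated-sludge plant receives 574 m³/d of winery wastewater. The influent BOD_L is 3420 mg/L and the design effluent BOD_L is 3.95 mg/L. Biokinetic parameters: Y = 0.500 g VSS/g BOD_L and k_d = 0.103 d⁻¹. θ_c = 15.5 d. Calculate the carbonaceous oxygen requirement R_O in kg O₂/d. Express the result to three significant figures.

R_O ≈ 1420 kg O₂/d

Correct the yield for decay: Y_obs = Y/(1 + k_d θ_c) = 0.500 / (1 + 0.103 × 15.5) = 0.500 / 2.596 = 0.1926.
ΔS = 3420 − 3.95 = 3416 mg/L, so the substrate removal rate is 574 × 3416/1000 = 1961 kg BOD_L/d.
Biomass synthesised: P_X = Y_obs × 1961 = 377.6 kg VSS/d.
R_O = Q·(S₀ − S) − 1.42·P_X = 1961 − 1.42 × 377.6 = 1425 kg O₂/d.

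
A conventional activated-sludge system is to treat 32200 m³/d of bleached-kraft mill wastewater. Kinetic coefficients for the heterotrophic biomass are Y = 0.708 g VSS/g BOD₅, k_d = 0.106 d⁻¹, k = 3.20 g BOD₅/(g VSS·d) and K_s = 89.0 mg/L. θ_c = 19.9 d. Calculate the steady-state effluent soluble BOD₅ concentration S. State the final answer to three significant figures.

Effluent substrate depends only on kinetics and SRT: S = K_s(1 + k_d θ_c) / [θ_c(Yk − k_d) − 1] = 89.0 × (1 + 0.106 × 19.9) / [19.9 × (0.708 × 3.20 − 0.106) − 1] = 276.7 / 41.98 = 6.593 mg/L.

S ≈ 6.59 mg/L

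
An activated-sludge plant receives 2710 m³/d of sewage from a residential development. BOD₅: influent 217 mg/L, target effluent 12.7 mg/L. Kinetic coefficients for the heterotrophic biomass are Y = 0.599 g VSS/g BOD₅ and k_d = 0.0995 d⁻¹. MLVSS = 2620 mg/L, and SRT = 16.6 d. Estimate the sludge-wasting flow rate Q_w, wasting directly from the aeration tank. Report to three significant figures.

Q_w ≈ 47.7 m³/d

From the SRT design equation V = Y Q (S₀−S) θ_c / [X (1 + k_d θ_c)] = 0.599 × 2710 × (217 − 12.7) × 16.6 / [2620 × (1 + 0.0995 × 16.6)] = 5.51×10^6 / 6947 = 792.4 m³.
With mixed-liquor wasting, θ_c = V/Q_w, so Q_w = V/θ_c = 792.4/16.6 = 47.74 m³/d.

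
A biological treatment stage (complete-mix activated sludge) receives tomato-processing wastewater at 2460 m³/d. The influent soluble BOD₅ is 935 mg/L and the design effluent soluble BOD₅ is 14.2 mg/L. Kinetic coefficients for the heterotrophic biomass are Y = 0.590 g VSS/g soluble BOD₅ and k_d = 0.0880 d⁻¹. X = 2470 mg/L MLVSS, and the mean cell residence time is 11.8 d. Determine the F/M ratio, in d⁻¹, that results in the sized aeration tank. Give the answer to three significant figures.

Rearranging the biomass balance for a CMAS with decay, V = Y·Q·ΔS·θ_c / [X·(1+k_d θ_c)] = 0.590 × 2460 × (935 − 14.2) × 11.8 / [2470 × (1 + 0.0880 × 11.8)] = 1.58×10^7 / 5035 = 3132 m³.
F/M = Q·S₀ / (V·X) = 2460 × 935 / (3132 × 2470) = 0.2973 g soluble BOD₅·(g VSS·d)⁻¹.

F/M ≈ 0.297 d⁻¹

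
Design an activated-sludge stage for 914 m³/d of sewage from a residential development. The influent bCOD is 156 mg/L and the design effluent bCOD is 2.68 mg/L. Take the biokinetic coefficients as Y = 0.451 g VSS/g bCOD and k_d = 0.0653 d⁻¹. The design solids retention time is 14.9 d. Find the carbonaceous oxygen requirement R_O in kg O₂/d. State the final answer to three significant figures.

Correct the yield for decay: Y_obs = Y/(1 + k_d θ_c) = 0.451 / (1 + 0.0653 × 14.9) = 0.451 / 1.973 = 0.2286.
Mass of bCOD removed per day: Q(S₀ − S) = 914 × 153.3 g/m³ = 140.1 kg/d.
Biomass synthesised: P_X = Y_obs × 140.1 = 32.03 kg VSS/d.
R_O = Q·(S₀ − S) − 1.42·P_X = 140.1 − 1.42 × 32.03 = 94.65 kg O₂/d.

R_O ≈ 94.6 kg O₂/d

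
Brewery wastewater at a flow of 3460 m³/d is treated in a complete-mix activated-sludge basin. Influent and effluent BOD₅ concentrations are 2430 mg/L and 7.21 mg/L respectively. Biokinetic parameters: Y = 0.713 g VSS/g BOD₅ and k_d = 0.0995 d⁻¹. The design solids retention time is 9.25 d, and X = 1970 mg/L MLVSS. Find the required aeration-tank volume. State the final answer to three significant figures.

Steady-state biomass mass balance: V·X·(1 + k_d·θ_c) = Y·Q·(S₀ − S)·θ_c, so V = 0.713 × 3460 × (2430 − 7.21) × 9.25 / [1970 × (1 + 0.0995 × 9.25)] = 5.53×10^7 / 3783 = 14614 m³.

V ≈ 14600 m³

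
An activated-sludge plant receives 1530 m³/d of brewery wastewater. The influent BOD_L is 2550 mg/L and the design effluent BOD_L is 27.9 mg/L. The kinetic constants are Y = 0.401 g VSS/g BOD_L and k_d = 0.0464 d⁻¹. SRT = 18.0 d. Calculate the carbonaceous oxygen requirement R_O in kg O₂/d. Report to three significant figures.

R_O ≈ 2660 kg O₂/d

Y_obs = Y / (1 + k_d θ_c) = 0.401 / (1 + 0.0464 × 18.0) = 0.401 / 1.835 = 0.2185.
ΔS = 2550 − 27.9 = 2522 mg/L, so the substrate removal rate is 1530 × 2522/1000 = 3859 kg BOD_L/d.
P_X = Y_obs·Q·(S₀ − S) = 0.2185 × 3859 = 843.2 kg VSS/d.
Carbonaceous O₂ demand = substrate oxidised − cell-mass equivalent = 3859 − 1.42 × 843.2 = 2662 kg O₂/d.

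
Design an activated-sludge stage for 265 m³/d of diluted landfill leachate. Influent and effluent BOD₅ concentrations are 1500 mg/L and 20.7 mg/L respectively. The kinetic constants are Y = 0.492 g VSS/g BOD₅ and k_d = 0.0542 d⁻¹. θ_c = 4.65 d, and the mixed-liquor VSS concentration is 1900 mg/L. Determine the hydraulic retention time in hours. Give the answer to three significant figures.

τ ≈ 34.1 h

Rearranging the biomass balance for a CMAS with decay, V = Y·Q·ΔS·θ_c / [X·(1+k_d θ_c)] = 0.492 × 265 × (1500 − 20.7) × 4.65 / [1900 × (1 + 0.0542 × 4.65)] = 8.97×10^5 / 2379 = 377.0 m³.
Hydraulic retention time τ = V/Q = 377.0 / 265 = 1.423 d = 34.14 h.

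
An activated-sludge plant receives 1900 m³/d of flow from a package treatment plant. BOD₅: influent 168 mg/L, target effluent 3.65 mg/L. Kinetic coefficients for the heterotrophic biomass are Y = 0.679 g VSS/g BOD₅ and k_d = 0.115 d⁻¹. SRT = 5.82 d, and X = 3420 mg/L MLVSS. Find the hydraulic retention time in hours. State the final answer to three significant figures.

τ ≈ 2.73 h

From the SRT design equation V = Y Q (S₀−S) θ_c / [X (1 + k_d θ_c)] = 0.679 × 1900 × (168 − 3.65) × 5.82 / [3420 × (1 + 0.115 × 5.82)] = 1.23×10^6 / 5709 = 216.2 m³.
τ = V/Q = 216.2/1900 = 0.1138 d, or 2.730 h.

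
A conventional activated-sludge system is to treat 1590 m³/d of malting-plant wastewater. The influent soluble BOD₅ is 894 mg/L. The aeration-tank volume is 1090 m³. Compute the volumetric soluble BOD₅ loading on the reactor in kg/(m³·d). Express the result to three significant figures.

L_v ≈ 1.30 kg soluble BOD₅/(m³·d)

Applied soluble BOD₅ load per unit volume = Q·S₀/V = (1590 × 894/1000)/1090 = 1.304 kg soluble BOD₅·m⁻³·d⁻¹.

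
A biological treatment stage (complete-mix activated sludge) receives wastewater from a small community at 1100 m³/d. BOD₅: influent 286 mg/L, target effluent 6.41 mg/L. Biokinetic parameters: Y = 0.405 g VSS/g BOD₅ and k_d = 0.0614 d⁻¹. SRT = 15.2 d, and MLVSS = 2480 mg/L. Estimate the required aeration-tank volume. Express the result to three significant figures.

V ≈ 395 m³

From the SRT design equation V = Y Q (S₀−S) θ_c / [X (1 + k_d θ_c)] = 0.405 × 1100 × (286 − 6.41) × 15.2 / [2480 × (1 + 0.0614 × 15.2)] = 1.89×10^6 / 4795 = 394.9 m³.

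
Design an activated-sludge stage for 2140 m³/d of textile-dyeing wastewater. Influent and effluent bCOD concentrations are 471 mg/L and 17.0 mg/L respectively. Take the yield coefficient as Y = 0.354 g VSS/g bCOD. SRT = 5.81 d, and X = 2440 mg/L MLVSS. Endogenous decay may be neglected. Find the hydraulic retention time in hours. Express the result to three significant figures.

Biomass mass balance (decay neglected): V·X = Y·Q·(S₀ − S)·θ_c, so V = 0.354 × 2140 × (471 − 17.0) × 5.81 / 2440 = 819.0 m³.
τ = V/Q = 819.0/2140 = 0.3827 d, or 9.185 h.

τ ≈ 9.18 h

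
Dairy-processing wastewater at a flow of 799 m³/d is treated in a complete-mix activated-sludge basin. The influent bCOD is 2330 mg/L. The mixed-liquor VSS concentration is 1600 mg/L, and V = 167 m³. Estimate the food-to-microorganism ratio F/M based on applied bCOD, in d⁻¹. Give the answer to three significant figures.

F/M = applied load / biomass = Q·S₀/(V·X) = 799 × 2330 / (167.0 × 1600) = 6.967 d⁻¹.

F/M ≈ 6.97 d⁻¹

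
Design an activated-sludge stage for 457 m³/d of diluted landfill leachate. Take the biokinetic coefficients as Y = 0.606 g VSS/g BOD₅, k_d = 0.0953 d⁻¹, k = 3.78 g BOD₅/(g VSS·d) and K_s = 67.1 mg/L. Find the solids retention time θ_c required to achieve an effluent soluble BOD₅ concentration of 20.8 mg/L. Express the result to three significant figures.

θ_c ≈ 2.24 d

At the target effluent, Y k S/(K_s+S) = 0.606×3.78×20.8/87.90 = 0.5420 d⁻¹.
1/θ_c = 0.5420 − 0.0953 = 0.4467 d⁻¹, so θ_c = 2.238 d.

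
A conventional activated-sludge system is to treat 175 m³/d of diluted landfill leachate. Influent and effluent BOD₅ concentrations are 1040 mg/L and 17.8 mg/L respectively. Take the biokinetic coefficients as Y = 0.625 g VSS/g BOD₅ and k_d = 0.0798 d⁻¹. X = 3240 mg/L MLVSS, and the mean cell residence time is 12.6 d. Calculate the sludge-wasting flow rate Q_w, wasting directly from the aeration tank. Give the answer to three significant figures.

Rearranging the biomass balance for a CMAS with decay, V = Y·Q·ΔS·θ_c / [X·(1+k_d θ_c)] = 0.625 × 175 × (1040 − 17.8) × 12.6 / [3240 × (1 + 0.0798 × 12.6)] = 1.41×10^6 / 6498 = 216.8 m³.
For wasting at MLVSS concentration, Q_w = V/θ_c = 216.8/12.6 = 17.21 m³/d.

Q_w ≈ 17.2 m³/d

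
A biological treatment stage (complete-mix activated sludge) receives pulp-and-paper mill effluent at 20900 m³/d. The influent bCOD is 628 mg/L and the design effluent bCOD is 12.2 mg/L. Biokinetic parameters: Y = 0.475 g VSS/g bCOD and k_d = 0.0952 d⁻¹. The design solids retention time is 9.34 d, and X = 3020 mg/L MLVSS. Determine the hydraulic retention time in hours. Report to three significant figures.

τ ≈ 11.5 h

Rearranging the biomass balance for a CMAS with decay, V = Y·Q·ΔS·θ_c / [X·(1+k_d θ_c)] = 0.475 × 20900 × (628 − 12.2) × 9.34 / [3020 × (1 + 0.0952 × 9.34)] = 5.71×10^7 / 5705 = 10008 m³.
Hydraulic retention time τ = V/Q = 10008 / 20900 = 0.4789 d = 11.49 h.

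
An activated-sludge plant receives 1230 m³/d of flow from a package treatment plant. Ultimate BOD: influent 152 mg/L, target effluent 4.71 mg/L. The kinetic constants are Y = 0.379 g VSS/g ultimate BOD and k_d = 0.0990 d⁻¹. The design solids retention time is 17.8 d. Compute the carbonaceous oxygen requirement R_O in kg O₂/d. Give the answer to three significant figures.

R_O ≈ 146 kg O₂/d

The observed yield is Y_obs = Y/(1 + k_d·θ_c) = 0.379 / (1 + 0.0990 × 17.8) = 0.379 / 2.762 = 0.1372 g VSS per g ultimate BOD removed.
Mass of ultimate BOD removed per day: Q(S₀ − S) = 1230 × 147.3 g/m³ = 181.2 kg/d.
P_X = Y_obs·Q·(S₀ − S) = 0.1372 × 181.2 = 24.86 kg VSS/d.
R_O = Q·(S₀ − S) − 1.42·P_X = 181.2 − 1.42 × 24.86 = 145.9 kg O₂/d.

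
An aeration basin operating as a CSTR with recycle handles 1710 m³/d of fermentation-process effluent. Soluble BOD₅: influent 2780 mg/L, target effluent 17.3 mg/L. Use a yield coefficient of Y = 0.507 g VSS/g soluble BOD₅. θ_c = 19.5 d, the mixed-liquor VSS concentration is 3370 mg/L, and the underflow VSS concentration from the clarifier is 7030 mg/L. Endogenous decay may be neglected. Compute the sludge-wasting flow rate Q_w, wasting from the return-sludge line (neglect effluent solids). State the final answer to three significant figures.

Q_w ≈ 341 m³/d

With k_d = 0 the design equation reduces to V = Y Q (S₀−S) θ_c / X = 0.507 × 1710 × (2780 − 17.3) × 19.5 / 3370 = 13859 m³.
Wasting from the return line (neglecting effluent solids): Q_w = V·X / (θ_c·X_r) = 13859 × 3370 / (19.5 × 7030) = 340.7 m³/d.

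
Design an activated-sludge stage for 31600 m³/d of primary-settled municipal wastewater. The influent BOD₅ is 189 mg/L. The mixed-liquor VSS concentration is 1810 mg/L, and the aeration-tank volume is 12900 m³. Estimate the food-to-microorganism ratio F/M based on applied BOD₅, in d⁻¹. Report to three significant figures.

F/M = applied load / biomass = Q·S₀/(V·X) = 31600 × 189 / (12900 × 1810) = 0.2558 d⁻¹.

F/M ≈ 0.256 d⁻¹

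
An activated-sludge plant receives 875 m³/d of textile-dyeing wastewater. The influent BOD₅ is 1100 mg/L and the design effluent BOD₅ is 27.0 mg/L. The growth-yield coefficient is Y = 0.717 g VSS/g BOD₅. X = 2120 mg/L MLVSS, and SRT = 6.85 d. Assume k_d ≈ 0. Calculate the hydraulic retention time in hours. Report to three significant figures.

Biomass mass balance (decay neglected): V·X = Y·Q·(S₀ − S)·θ_c, so V = 0.717 × 875 × (1100 − 27.0) × 6.85 / 2120 = 2175 m³.
Hydraulic retention time τ = V/Q = 2175 / 875 = 2.486 d = 59.66 h.

τ ≈ 59.7 h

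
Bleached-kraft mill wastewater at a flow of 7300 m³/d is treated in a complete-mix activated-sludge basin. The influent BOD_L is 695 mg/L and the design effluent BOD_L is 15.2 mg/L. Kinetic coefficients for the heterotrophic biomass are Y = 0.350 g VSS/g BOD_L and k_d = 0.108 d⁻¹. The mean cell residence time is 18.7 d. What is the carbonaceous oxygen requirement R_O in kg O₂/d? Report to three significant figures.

R_O ≈ 4150 kg O₂/d

The observed yield is Y_obs = Y/(1 + k_d·θ_c) = 0.350 / (1 + 0.108 × 18.7) = 0.350 / 3.020 = 0.1159 g VSS per g BOD_L removed.
ΔS = 695 − 15.2 = 679.8 mg/L, so the substrate removal rate is 7300 × 679.8/1000 = 4963 kg BOD_L/d.
P_X = Y_obs·Q·(S₀ − S) = 0.1159 × 4963 = 575.2 kg VSS/d.
R_O = Q·ΔS − 1.42 P_X = 4963 − 816.8 = 4146 kg O₂/d.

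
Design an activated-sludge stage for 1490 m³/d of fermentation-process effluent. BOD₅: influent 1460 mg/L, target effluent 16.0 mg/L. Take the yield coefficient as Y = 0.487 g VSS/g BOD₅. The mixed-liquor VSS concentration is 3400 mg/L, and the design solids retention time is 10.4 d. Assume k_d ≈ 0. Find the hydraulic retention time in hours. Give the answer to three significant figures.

τ ≈ 51.6 h

Biomass mass balance (decay neglected): V·X = Y·Q·(S₀ − S)·θ_c, so V = 0.487 × 1490 × (1460 − 16.0) × 10.4 / 3400 = 3205 m³.
τ = V/Q = 3205/1490 = 2.151 d, or 51.63 h.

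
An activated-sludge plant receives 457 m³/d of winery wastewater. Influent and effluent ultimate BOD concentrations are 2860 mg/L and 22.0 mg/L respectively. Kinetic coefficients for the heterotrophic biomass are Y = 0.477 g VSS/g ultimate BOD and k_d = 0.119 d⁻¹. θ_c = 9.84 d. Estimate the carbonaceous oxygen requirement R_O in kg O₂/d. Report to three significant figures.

R_O ≈ 892 kg O₂/d

The observed yield is Y_obs = Y/(1 + k_d·θ_c) = 0.477 / (1 + 0.119 × 9.84) = 0.477 / 2.171 = 0.2197 g VSS per g ultimate BOD removed.
ΔS = 2860 − 22.0 = 2838 mg/L, so the substrate removal rate is 457 × 2838/1000 = 1297 kg ultimate BOD/d.
P_X = Y_obs·Q·(S₀ − S) = 0.2197 × 1297 = 285.0 kg VSS/d.
R_O = Q·(S₀ − S) − 1.42·P_X = 1297 − 1.42 × 285.0 = 892.3 kg O₂/d.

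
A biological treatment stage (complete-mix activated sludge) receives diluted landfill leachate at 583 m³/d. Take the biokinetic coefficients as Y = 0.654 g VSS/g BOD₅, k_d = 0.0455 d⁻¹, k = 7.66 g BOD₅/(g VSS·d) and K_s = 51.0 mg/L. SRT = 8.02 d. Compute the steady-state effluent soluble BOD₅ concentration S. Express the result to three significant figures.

S ≈ 1.79 mg/L

For a completely mixed reactor with recycle the Lawrence–McCarty relation gives S = K_s·(1 + k_d·θ_c) / [θ_c·(Y·k − k_d) − 1] = 51.0 × (1 + 0.0455 × 8.02) / [8.02 × (0.654 × 7.66 − 0.0455) − 1] = 69.61 / 38.81 = 1.794 mg/L.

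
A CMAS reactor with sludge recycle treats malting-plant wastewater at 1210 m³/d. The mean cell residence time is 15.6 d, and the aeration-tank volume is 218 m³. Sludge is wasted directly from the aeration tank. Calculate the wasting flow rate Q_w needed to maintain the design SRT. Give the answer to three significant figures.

With mixed-liquor wasting, θ_c = V/Q_w, so Q_w = V/θ_c = 218.0/15.6 = 13.97 m³/d.

Q_w ≈ 14.0 m³/d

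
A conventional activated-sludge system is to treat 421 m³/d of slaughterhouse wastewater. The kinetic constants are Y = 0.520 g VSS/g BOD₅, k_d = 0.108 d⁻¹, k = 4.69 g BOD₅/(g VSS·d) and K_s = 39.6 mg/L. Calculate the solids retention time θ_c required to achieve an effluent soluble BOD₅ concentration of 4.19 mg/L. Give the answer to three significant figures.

At the target effluent, Y k S/(K_s+S) = 0.520×4.69×4.19/43.79 = 0.2334 d⁻¹.
Then 1/θ_c = μ − k_d = 0.2334 − 0.108 = 0.1254 d⁻¹, giving θ_c = 7.977 d.

θ_c ≈ 7.98 d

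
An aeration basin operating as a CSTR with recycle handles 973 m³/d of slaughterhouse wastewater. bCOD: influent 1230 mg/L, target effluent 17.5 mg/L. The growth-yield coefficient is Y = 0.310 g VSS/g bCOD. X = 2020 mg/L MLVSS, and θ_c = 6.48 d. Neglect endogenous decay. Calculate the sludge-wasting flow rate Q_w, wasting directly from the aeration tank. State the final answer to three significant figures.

Q_w ≈ 181 m³/d

Biomass mass balance (decay neglected): V·X = Y·Q·(S₀ − S)·θ_c, so V = 0.310 × 973 × (1230 − 17.5) × 6.48 / 2020 = 1173 m³.
Wasting from the aeration tank: Q_w = V / θ_c = 1173 / 6.48 = 181.1 m³/d.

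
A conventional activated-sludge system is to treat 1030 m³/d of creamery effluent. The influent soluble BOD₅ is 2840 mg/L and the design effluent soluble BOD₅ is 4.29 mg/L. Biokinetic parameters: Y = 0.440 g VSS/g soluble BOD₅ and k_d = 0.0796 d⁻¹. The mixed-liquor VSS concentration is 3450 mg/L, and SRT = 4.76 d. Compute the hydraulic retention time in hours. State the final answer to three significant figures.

Rearranging the biomass balance for a CMAS with decay, V = Y·Q·ΔS·θ_c / [X·(1+k_d θ_c)] = 0.440 × 1030 × (2840 − 4.29) × 4.76 / [3450 × (1 + 0.0796 × 4.76)] = 6.12×10^6 / 4757 = 1286 m³.
Hydraulic retention time τ = V/Q = 1286 / 1030 = 1.248 d = 29.96 h.

τ ≈ 30.0 h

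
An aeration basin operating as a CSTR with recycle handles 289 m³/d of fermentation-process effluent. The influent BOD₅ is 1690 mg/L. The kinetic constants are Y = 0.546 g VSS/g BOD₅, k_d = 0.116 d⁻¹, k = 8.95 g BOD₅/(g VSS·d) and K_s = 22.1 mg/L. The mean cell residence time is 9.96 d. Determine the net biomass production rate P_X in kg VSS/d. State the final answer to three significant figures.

P_X ≈ 124 kg VSS/d

For a completely mixed reactor with recycle the Lawrence–McCarty relation gives S = K_s·(1 + k_d·θ_c) / [θ_c·(Y·k − k_d) − 1] = 22.1 × (1 + 0.116 × 9.96) / [9.96 × (0.546 × 8.95 − 0.116) − 1] = 47.63 / 46.52 = 1.024 mg/L.
Correct the yield for decay: Y_obs = Y/(1 + k_d θ_c) = 0.546 / (1 + 0.116 × 9.96) = 0.546 / 2.155 = 0.2533.
Q·(S₀ − S) = 289 × (1690 − 1.02) × 10⁻³ = 488.1 kg/d removed.
P_X = Y_obs · Q(S₀ − S) = 0.2533 × 488.1 = 123.7 kg VSS/d.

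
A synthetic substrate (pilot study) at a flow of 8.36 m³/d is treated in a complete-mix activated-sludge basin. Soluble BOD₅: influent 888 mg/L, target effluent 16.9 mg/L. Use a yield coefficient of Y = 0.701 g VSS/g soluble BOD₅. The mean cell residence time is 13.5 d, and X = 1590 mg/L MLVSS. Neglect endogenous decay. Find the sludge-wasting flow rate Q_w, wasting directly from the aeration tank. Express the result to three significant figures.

Q_w ≈ 3.21 m³/d

Biomass mass balance (decay neglected): V·X = Y·Q·(S₀ − S)·θ_c, so V = 0.701 × 8.36 × (888 − 16.9) × 13.5 / 1590 = 43.34 m³.
With mixed-liquor wasting, θ_c = V/Q_w, so Q_w = V/θ_c = 43.34/13.5 = 3.211 m³/d.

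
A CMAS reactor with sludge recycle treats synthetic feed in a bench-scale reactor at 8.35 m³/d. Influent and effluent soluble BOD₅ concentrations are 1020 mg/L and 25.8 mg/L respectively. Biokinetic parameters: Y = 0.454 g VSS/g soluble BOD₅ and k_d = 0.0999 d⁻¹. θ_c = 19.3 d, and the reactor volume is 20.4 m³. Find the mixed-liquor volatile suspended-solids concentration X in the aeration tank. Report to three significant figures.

From V·X·(1 + k_d·θ_c) = Y·Q·(S₀ − S)·θ_c: X = 0.454 × 8.35 × (1020 − 25.8) × 19.3 / [20.4 × (1 + 0.0999 × 19.3)] = 1218 mg/L.

X ≈ 1220 mg/L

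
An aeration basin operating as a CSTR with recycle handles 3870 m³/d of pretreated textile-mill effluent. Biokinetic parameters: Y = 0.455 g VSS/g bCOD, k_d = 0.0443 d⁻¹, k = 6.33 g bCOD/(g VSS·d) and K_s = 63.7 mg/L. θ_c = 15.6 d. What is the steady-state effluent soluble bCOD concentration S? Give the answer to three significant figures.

Effluent substrate depends only on kinetics and SRT: S = K_s(1 + k_d θ_c) / [θ_c(Yk − k_d) − 1] = 63.7 × (1 + 0.0443 × 15.6) / [15.6 × (0.455 × 6.33 − 0.0443) − 1] = 107.7 / 43.24 = 2.491 mg/L.

S ≈ 2.49 mg/L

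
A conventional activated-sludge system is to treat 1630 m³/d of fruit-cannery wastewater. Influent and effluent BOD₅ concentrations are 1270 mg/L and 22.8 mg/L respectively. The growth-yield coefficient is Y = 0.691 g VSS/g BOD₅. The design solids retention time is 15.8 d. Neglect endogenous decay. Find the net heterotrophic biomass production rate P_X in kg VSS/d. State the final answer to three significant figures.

P_X ≈ 1400 kg VSS/d

With endogenous decay neglected, the observed yield equals the true yield: Y_obs = Y = 0.691 g VSS/g BOD₅.
Mass of BOD₅ removed per day: Q(S₀ − S) = 1630 × 1247 g/m³ = 2033 kg/d.
P_X = Y_obs · Q(S₀ − S) = 0.6910 × 2033 = 1405 kg VSS/d.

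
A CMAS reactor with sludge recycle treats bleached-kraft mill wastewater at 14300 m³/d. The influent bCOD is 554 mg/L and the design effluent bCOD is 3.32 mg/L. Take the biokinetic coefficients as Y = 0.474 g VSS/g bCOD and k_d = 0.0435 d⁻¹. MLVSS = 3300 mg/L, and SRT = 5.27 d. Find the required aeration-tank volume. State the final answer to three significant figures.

Rearranging the biomass balance for a CMAS with decay, V = Y·Q·ΔS·θ_c / [X·(1+k_d θ_c)] = 0.474 × 14300 × (554 − 3.32) × 5.27 / [3300 × (1 + 0.0435 × 5.27)] = 1.97×10^7 / 4057 = 4849 m³.

V ≈ 4850 m³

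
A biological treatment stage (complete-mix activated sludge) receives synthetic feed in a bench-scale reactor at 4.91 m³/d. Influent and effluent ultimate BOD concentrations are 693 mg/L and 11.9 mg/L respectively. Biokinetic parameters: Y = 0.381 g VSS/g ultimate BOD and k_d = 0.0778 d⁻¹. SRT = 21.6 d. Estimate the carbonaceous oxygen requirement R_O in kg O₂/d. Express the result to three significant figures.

The observed yield is Y_obs = Y/(1 + k_d·θ_c) = 0.381 / (1 + 0.0778 × 21.6) = 0.381 / 2.680 = 0.1421 g VSS per g ultimate BOD removed.
Q·(S₀ − S) = 4.91 × (693 − 11.9) × 10⁻³ = 3.344 kg/d removed.
Net sludge production P_X = 0.1421 × 3.344 = 0.4753 kg VSS/d.
R_O = Q·(S₀ − S) − 1.42·P_X = 3.344 − 1.42 × 0.4753 = 2.669 kg O₂/d.

R_O ≈ 2.67 kg O₂/d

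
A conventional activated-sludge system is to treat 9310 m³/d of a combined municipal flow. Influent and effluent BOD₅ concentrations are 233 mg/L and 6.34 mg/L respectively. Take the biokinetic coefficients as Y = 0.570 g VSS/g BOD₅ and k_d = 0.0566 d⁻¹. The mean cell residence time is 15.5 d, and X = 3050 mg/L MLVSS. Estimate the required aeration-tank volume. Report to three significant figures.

From the SRT design equation V = Y Q (S₀−S) θ_c / [X (1 + k_d θ_c)] = 0.570 × 9310 × (233 − 6.34) × 15.5 / [3050 × (1 + 0.0566 × 15.5)] = 1.86×10^7 / 5726 = 3256 m³.

V ≈ 3260 m³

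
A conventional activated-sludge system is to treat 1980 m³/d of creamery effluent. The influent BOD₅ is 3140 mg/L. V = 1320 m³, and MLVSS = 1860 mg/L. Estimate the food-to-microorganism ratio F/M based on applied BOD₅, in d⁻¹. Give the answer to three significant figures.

F/M ≈ 2.53 d⁻¹

F/M = Q·S₀ / (V·X) = 1980 × 3140 / (1320 × 1860) = 2.532 g BOD₅·(g VSS·d)⁻¹.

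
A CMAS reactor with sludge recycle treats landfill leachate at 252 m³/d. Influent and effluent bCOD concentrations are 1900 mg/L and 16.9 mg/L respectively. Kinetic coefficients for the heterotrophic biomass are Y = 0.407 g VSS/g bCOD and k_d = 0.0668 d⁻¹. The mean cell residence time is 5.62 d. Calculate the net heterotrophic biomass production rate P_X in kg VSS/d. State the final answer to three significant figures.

P_X ≈ 140 kg VSS/d

Correct the yield for decay: Y_obs = Y/(1 + k_d θ_c) = 0.407 / (1 + 0.0668 × 5.62) = 0.407 / 1.375 = 0.2959.
ΔS = 1900 − 16.9 = 1883 mg/L, so the substrate removal rate is 252 × 1883/1000 = 474.5 kg bCOD/d.
Biomass produced: P_X = Y_obs·Q·ΔS = 0.2959 × 474.5 ≈ 140.4 kg VSS/d.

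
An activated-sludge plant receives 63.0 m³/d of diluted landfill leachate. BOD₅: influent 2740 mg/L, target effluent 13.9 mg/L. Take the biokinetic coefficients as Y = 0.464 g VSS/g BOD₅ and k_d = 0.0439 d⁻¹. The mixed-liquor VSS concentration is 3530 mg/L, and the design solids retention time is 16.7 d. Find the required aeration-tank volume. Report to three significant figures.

Steady-state biomass mass balance: V·X·(1 + k_d·θ_c) = Y·Q·(S₀ − S)·θ_c, so V = 0.464 × 63.0 × (2740 − 13.9) × 16.7 / [3530 × (1 + 0.0439 × 16.7)] = 1.33×10^6 / 6118 = 217.5 m³.

V ≈ 218 m³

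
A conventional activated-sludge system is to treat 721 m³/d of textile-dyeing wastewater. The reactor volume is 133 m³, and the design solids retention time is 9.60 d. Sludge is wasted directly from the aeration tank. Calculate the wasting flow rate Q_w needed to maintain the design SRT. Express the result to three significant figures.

Q_w ≈ 13.9 m³/d

With mixed-liquor wasting, θ_c = V/Q_w, so Q_w = V/θ_c = 133.0/9.60 = 13.85 m³/d.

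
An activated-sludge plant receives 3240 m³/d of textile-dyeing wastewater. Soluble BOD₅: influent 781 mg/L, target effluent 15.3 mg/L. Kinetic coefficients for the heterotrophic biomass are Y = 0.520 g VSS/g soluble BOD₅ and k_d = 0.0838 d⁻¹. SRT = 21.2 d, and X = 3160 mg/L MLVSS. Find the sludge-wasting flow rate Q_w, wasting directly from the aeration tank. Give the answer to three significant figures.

Rearranging the biomass balance for a CMAS with decay, V = Y·Q·ΔS·θ_c / [X·(1+k_d θ_c)] = 0.520 × 3240 × (781 − 15.3) × 21.2 / [3160 × (1 + 0.0838 × 21.2)] = 2.73×10^7 / 8774 = 3117 m³.
With mixed-liquor wasting, θ_c = V/Q_w, so Q_w = V/θ_c = 3117/21.2 = 147.0 m³/d.

Q_w ≈ 147 m³/d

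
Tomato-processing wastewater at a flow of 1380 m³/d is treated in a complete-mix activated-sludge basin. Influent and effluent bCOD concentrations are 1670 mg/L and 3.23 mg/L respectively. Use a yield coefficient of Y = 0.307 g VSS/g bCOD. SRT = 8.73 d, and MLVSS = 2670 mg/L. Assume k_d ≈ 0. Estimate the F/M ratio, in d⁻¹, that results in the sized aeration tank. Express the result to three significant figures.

F/M ≈ 0.374 d⁻¹

Biomass mass balance (decay neglected): V·X = Y·Q·(S₀ − S)·θ_c, so V = 0.307 × 1380 × (1670 − 3.23) × 8.73 / 2670 = 2309 m³.
F/M = Q·S₀ / (V·X) = 1380 × 1670 / (2309 × 2670) = 0.3738 g bCOD·(g VSS·d)⁻¹.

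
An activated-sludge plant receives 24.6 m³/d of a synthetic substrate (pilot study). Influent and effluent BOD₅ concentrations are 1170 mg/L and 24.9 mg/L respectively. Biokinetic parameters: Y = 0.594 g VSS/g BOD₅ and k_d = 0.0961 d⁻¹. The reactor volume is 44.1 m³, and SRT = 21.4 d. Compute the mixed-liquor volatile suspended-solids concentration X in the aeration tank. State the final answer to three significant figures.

Solving the biomass balance for X: X = Y Q (S₀−S) θ_c / [V (1+k_d θ_c)] = 0.594 × 24.6 × (1170 − 24.9) × 21.4 / [44.1 × (1 + 0.0961 × 21.4)] = 2657 mg/L.

X ≈ 2660 mg/L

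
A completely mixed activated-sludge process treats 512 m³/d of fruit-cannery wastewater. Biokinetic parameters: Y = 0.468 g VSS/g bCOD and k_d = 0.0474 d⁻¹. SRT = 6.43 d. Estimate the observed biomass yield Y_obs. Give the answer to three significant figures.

Y_obs ≈ 0.359 g VSS/g bCOD

Correct the yield for decay: Y_obs = Y/(1 + k_d θ_c) = 0.468 / (1 + 0.0474 × 6.43) = 0.468 / 1.305 = 0.3587.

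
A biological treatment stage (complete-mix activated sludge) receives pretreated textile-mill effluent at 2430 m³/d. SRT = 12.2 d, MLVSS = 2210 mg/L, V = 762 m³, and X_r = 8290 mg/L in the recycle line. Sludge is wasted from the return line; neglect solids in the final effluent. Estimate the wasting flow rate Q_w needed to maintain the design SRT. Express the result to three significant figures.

Q_w ≈ 16.7 m³/d

Q_w = (V·X)/(θ_c X_r) = 762.0 × 2210 / (12.2 × 8290) = 16.65 m³/d.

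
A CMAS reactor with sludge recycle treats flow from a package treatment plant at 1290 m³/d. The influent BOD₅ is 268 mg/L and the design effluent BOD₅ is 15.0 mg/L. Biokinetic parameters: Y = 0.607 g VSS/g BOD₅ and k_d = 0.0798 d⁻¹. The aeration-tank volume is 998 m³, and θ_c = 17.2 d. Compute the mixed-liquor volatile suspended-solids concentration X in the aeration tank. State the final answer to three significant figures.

X ≈ 1440 mg/L

Solving the biomass balance for X: X = Y Q (S₀−S) θ_c / [V (1+k_d θ_c)] = 0.607 × 1290 × (268 − 15.0) × 17.2 / [998 × (1 + 0.0798 × 17.2)] = 1439 mg/L.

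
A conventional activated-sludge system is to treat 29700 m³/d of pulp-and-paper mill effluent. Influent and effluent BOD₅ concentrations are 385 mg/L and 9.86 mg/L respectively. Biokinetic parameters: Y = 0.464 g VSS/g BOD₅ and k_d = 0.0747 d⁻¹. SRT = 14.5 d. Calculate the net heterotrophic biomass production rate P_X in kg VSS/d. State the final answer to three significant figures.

Observed yield with endogenous decay: Y_obs = Y / (1 + k_d·θ_c) = 0.464 / (1 + 0.0747 × 14.5) = 0.464 / 2.083 = 0.2227 g VSS/g BOD₅.
ΔS = 385 − 9.86 = 375.1 mg/L, so the substrate removal rate is 29700 × 375.1/1000 = 11142 kg BOD₅/d.
P_X = Y_obs · Q(S₀ − S) = 0.2227 × 11142 = 2482 kg VSS/d.

P_X ≈ 2480 kg VSS/d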